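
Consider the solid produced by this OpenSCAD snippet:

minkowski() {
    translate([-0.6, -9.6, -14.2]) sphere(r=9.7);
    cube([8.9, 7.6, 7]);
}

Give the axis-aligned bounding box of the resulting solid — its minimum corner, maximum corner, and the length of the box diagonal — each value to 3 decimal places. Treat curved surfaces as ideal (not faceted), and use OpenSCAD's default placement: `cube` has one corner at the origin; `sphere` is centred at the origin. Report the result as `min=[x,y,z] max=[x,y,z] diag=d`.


A = translate([-0.6, -9.6, -14.2]) sphere(r=9.7) → bbox [-10.3,-19.3,-23.9] .. [9.1,0.1,-4.5]
B = cube([8.9, 7.6, 7]) → bbox [0,0,0] .. [8.9,7.6,7]
lo = A.lo+B.lo = [-10.3+0, -19.3+0, -23.9+0] = [-10.300,-19.300,-23.900]
hi = A.hi+B.hi = [9.1+8.9, 0.1+7.6, -4.5+7] = [18.000,7.700,2.500]
diag = √(28.3²+27²+26.4²) = √2226.85 = 47.190

min=[-10.300,-19.300,-23.900] max=[18.000,7.700,2.500] diag=47.190


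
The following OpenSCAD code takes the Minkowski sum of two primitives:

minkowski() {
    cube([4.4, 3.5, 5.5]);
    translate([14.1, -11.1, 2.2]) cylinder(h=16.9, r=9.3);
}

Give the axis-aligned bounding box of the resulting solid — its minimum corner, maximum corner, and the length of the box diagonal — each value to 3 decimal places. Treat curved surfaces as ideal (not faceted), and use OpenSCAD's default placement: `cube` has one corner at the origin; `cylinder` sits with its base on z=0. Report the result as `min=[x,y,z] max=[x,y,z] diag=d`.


A = translate([14.1, -11.1, 2.2]) cylinder(h=16.9, r=9.3) → bbox [4.8,-20.4,2.2] .. [23.4,-1.8,19.1]
B = cube([4.4, 3.5, 5.5]) → bbox [0,0,0] .. [4.4,3.5,5.5]
lo = A.lo+B.lo = [4.8+0, -20.4+0, 2.2+0] = [4.800,-20.400,2.200]
hi = A.hi+B.hi = [23.4+4.4, -1.8+3.5, 19.1+5.5] = [27.800,1.700,24.600]
diag = √(23²+22.1²+22.4²) = √1519.17 = 38.977

min=[4.800,-20.400,2.200] max=[27.800,1.700,24.600] diag=38.977


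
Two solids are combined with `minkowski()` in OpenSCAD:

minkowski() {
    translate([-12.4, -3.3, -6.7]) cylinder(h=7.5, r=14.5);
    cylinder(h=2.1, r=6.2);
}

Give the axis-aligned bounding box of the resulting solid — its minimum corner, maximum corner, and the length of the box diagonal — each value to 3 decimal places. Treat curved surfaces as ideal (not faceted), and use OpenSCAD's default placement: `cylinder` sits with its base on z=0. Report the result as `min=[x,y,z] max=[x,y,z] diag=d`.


A = translate([-12.4, -3.3, -6.7]) cylinder(h=7.5, r=14.5) → bbox [-26.9,-17.8,-6.7] .. [2.1,11.2,0.8]
B = cylinder(h=2.1, r=6.2) → bbox [-6.2,-6.2,0] .. [6.2,6.2,2.1]
lo = A.lo+B.lo = [-26.9-6.2, -17.8-6.2, -6.7+0] = [-33.100,-24.000,-6.700]
hi = A.hi+B.hi = [2.1+6.2, 11.2+6.2, 0.8+2.1] = [8.300,17.400,2.900]
diag = √(41.4²+41.4²+9.6²) = √3520.08 = 59.330

min=[-33.100,-24.000,-6.700] max=[8.300,17.400,2.900] diag=59.330


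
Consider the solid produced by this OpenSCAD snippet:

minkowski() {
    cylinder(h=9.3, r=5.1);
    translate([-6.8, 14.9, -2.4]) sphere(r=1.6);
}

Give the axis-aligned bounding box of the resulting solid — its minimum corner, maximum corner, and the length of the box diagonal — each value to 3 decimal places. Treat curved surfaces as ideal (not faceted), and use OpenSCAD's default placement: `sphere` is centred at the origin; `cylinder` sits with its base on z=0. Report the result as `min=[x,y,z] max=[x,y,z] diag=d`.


min=[-13.500,8.200,-4.000] max=[-0.100,21.600,8.500] diag=22.702

A = translate([-6.8, 14.9, -2.4]) sphere(r=1.6) → bbox [-8.4,13.3,-4] .. [-5.2,16.5,-0.8]
B = cylinder(h=9.3, r=5.1) → bbox [-5.1,-5.1,0] .. [5.1,5.1,9.3]
lo = A.lo+B.lo = [-8.4-5.1, 13.3-5.1, -4+0] = [-13.500,8.200,-4.000]
hi = A.hi+B.hi = [-5.2+5.1, 16.5+5.1, -0.8+9.3] = [-0.100,21.600,8.500]
diag = √(13.4²+13.4²+12.5²) = √515.37 = 22.702


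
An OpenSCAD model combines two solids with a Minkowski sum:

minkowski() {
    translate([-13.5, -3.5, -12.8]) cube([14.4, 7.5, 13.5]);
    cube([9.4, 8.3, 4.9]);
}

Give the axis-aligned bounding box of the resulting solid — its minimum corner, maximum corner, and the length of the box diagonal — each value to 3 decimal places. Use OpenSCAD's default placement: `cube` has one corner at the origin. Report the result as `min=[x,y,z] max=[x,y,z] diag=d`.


min=[-13.500,-3.500,-12.800] max=[10.300,12.300,5.600] diag=33.980

A = translate([-13.5, -3.5, -12.8]) cube([14.4, 7.5, 13.5]) → bbox [-13.5,-3.5,-12.8] .. [0.9,4,0.7]
B = cube([9.4, 8.3, 4.9]) → bbox [0,0,0] .. [9.4,8.3,4.9]
lo = A.lo+B.lo = [-13.5+0, -3.5+0, -12.8+0] = [-13.500,-3.500,-12.800]
hi = A.hi+B.hi = [0.9+9.4, 4+8.3, 0.7+4.9] = [10.300,12.300,5.600]
diag = √(23.8²+15.8²+18.4²) = √1154.64 = 33.980


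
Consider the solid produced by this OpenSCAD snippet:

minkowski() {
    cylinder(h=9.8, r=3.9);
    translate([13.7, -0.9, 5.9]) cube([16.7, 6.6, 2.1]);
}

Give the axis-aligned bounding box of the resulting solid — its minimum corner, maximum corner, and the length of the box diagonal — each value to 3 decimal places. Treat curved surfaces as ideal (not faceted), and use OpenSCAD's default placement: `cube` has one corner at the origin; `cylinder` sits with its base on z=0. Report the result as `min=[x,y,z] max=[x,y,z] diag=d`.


A = translate([13.7, -0.9, 5.9]) cube([16.7, 6.6, 2.1]) → bbox [13.7,-0.9,5.9] .. [30.4,5.7,8]
B = cylinder(h=9.8, r=3.9) → bbox [-3.9,-3.9,0] .. [3.9,3.9,9.8]
lo = A.lo+B.lo = [13.7-3.9, -0.9-3.9, 5.9+0] = [9.800,-4.800,5.900]
hi = A.hi+B.hi = [30.4+3.9, 5.7+3.9, 8+9.8] = [34.300,9.600,17.800]
diag = √(24.5²+14.4²+11.9²) = √949.22 = 30.809

min=[9.800,-4.800,5.900] max=[34.300,9.600,17.800] diag=30.809


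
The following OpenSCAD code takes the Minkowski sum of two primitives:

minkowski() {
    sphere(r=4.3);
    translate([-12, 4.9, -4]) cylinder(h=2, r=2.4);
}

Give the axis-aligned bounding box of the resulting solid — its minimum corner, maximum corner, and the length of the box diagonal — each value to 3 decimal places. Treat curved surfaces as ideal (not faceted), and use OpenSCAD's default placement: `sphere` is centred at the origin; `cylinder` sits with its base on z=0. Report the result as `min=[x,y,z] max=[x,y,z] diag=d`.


min=[-18.700,-1.800,-8.300] max=[-5.300,11.600,2.300] diag=21.714

A = translate([-12, 4.9, -4]) cylinder(h=2, r=2.4) → bbox [-14.4,2.5,-4] .. [-9.6,7.3,-2]
B = sphere(r=4.3) → bbox [-4.3,-4.3,-4.3] .. [4.3,4.3,4.3]
lo = A.lo+B.lo = [-14.4-4.3, 2.5-4.3, -4-4.3] = [-18.700,-1.800,-8.300]
hi = A.hi+B.hi = [-9.6+4.3, 7.3+4.3, -2+4.3] = [-5.300,11.600,2.300]
diag = √(13.4²+13.4²+10.6²) = √471.48 = 21.714


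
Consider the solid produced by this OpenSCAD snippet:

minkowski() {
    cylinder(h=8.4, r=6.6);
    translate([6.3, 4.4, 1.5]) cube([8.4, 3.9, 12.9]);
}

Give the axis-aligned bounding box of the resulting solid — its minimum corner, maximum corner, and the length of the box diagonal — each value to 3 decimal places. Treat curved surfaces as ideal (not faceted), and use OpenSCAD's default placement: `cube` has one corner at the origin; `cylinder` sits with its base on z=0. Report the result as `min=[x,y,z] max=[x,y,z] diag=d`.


min=[-0.300,-2.200,1.500] max=[21.300,14.900,22.800] diag=34.823

A = translate([6.3, 4.4, 1.5]) cube([8.4, 3.9, 12.9]) → bbox [6.3,4.4,1.5] .. [14.7,8.3,14.4]
B = cylinder(h=8.4, r=6.6) → bbox [-6.6,-6.6,0] .. [6.6,6.6,8.4]
lo = A.lo+B.lo = [6.3-6.6, 4.4-6.6, 1.5+0] = [-0.300,-2.200,1.500]
hi = A.hi+B.hi = [14.7+6.6, 8.3+6.6, 14.4+8.4] = [21.300,14.900,22.800]
diag = √(21.6²+17.1²+21.3²) = √1212.66 = 34.823


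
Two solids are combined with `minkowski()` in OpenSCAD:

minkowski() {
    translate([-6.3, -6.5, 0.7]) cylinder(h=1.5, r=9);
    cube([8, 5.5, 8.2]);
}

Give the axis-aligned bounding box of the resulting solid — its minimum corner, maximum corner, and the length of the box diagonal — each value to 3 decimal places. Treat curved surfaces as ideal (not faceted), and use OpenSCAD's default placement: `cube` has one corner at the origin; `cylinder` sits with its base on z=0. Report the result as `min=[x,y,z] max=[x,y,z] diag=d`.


min=[-15.300,-15.500,0.700] max=[10.700,8.000,10.400] diag=36.364

A = translate([-6.3, -6.5, 0.7]) cylinder(h=1.5, r=9) → bbox [-15.3,-15.5,0.7] .. [2.7,2.5,2.2]
B = cube([8, 5.5, 8.2]) → bbox [0,0,0] .. [8,5.5,8.2]
lo = A.lo+B.lo = [-15.3+0, -15.5+0, 0.7+0] = [-15.300,-15.500,0.700]
hi = A.hi+B.hi = [2.7+8, 2.5+5.5, 2.2+8.2] = [10.700,8.000,10.400]
diag = √(26²+23.5²+9.7²) = √1322.34 = 36.364


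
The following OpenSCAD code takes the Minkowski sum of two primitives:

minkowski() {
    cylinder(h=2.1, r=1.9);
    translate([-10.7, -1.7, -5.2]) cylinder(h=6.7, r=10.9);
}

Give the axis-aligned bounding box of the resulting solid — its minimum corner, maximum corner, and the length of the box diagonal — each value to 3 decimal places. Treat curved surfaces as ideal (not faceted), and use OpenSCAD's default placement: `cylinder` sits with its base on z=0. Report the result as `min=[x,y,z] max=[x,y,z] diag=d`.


A = translate([-10.7, -1.7, -5.2]) cylinder(h=6.7, r=10.9) → bbox [-21.6,-12.6,-5.2] .. [0.2,9.2,1.5]
B = cylinder(h=2.1, r=1.9) → bbox [-1.9,-1.9,0] .. [1.9,1.9,2.1]
lo = A.lo+B.lo = [-21.6-1.9, -12.6-1.9, -5.2+0] = [-23.500,-14.500,-5.200]
hi = A.hi+B.hi = [0.2+1.9, 9.2+1.9, 1.5+2.1] = [2.100,11.100,3.600]
diag = √(25.6²+25.6²+8.8²) = √1388.16 = 37.258

min=[-23.500,-14.500,-5.200] max=[2.100,11.100,3.600] diag=37.258


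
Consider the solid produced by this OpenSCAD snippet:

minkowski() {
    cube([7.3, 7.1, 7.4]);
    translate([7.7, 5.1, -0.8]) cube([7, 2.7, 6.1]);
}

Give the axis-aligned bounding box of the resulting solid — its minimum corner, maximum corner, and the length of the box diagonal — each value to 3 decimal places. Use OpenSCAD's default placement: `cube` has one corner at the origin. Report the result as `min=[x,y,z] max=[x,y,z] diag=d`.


A = translate([7.7, 5.1, -0.8]) cube([7, 2.7, 6.1]) → bbox [7.7,5.1,-0.8] .. [14.7,7.8,5.3]
B = cube([7.3, 7.1, 7.4]) → bbox [0,0,0] .. [7.3,7.1,7.4]
lo = A.lo+B.lo = [7.7+0, 5.1+0, -0.8+0] = [7.700,5.100,-0.800]
hi = A.hi+B.hi = [14.7+7.3, 7.8+7.1, 5.3+7.4] = [22.000,14.900,12.700]
diag = √(14.3²+9.8²+13.5²) = √482.78 = 21.972

min=[7.700,5.100,-0.800] max=[22.000,14.900,12.700] diag=21.972


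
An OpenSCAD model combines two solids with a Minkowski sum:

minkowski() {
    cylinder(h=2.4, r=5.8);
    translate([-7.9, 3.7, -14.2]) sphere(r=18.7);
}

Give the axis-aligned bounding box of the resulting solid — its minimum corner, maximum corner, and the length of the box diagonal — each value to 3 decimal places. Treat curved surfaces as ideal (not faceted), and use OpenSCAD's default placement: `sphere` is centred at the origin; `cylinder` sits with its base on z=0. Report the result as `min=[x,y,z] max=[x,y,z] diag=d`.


min=[-32.400,-20.800,-32.900] max=[16.600,28.200,6.900] diag=79.913

A = translate([-7.9, 3.7, -14.2]) sphere(r=18.7) → bbox [-26.6,-15,-32.9] .. [10.8,22.4,4.5]
B = cylinder(h=2.4, r=5.8) → bbox [-5.8,-5.8,0] .. [5.8,5.8,2.4]
lo = A.lo+B.lo = [-26.6-5.8, -15-5.8, -32.9+0] = [-32.400,-20.800,-32.900]
hi = A.hi+B.hi = [10.8+5.8, 22.4+5.8, 4.5+2.4] = [16.600,28.200,6.900]
diag = √(49²+49²+39.8²) = √6386.04 = 79.913


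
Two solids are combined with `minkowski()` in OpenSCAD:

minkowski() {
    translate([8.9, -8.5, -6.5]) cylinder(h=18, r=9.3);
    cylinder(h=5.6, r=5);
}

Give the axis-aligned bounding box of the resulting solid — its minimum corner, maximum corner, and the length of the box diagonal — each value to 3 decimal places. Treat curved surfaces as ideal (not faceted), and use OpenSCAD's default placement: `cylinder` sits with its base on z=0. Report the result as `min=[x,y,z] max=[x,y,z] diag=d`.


A = translate([8.9, -8.5, -6.5]) cylinder(h=18, r=9.3) → bbox [-0.4,-17.8,-6.5] .. [18.2,0.8,11.5]
B = cylinder(h=5.6, r=5) → bbox [-5,-5,0] .. [5,5,5.6]
lo = A.lo+B.lo = [-0.4-5, -17.8-5, -6.5+0] = [-5.400,-22.800,-6.500]
hi = A.hi+B.hi = [18.2+5, 0.8+5, 11.5+5.6] = [23.200,5.800,17.100]
diag = √(28.6²+28.6²+23.6²) = √2192.88 = 46.828

min=[-5.400,-22.800,-6.500] max=[23.200,5.800,17.100] diag=46.828


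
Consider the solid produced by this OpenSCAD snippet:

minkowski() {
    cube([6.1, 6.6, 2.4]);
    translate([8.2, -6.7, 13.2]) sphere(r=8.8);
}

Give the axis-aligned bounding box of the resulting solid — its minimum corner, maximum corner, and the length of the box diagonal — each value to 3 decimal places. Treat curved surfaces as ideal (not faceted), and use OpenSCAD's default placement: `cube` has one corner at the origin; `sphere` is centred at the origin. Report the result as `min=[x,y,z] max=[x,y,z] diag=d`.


A = translate([8.2, -6.7, 13.2]) sphere(r=8.8) → bbox [-0.6,-15.5,4.4] .. [17,2.1,22]
B = cube([6.1, 6.6, 2.4]) → bbox [0,0,0] .. [6.1,6.6,2.4]
lo = A.lo+B.lo = [-0.6+0, -15.5+0, 4.4+0] = [-0.600,-15.500,4.400]
hi = A.hi+B.hi = [17+6.1, 2.1+6.6, 22+2.4] = [23.100,8.700,24.400]
diag = √(23.7²+24.2²+20²) = √1547.33 = 39.336

min=[-0.600,-15.500,4.400] max=[23.100,8.700,24.400] diag=39.336


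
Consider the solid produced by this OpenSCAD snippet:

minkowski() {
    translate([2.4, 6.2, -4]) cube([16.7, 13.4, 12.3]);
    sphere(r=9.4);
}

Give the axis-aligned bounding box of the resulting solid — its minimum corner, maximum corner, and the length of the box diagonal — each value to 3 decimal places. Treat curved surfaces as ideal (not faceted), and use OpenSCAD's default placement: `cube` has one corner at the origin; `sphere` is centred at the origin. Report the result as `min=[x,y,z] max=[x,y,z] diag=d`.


min=[-7.000,-3.200,-13.400] max=[28.500,29.000,17.700] diag=57.134

A = translate([2.4, 6.2, -4]) cube([16.7, 13.4, 12.3]) → bbox [2.4,6.2,-4] .. [19.1,19.6,8.3]
B = sphere(r=9.4) → bbox [-9.4,-9.4,-9.4] .. [9.4,9.4,9.4]
lo = A.lo+B.lo = [2.4-9.4, 6.2-9.4, -4-9.4] = [-7.000,-3.200,-13.400]
hi = A.hi+B.hi = [19.1+9.4, 19.6+9.4, 8.3+9.4] = [28.500,29.000,17.700]
diag = √(35.5²+32.2²+31.1²) = √3264.3 = 57.134


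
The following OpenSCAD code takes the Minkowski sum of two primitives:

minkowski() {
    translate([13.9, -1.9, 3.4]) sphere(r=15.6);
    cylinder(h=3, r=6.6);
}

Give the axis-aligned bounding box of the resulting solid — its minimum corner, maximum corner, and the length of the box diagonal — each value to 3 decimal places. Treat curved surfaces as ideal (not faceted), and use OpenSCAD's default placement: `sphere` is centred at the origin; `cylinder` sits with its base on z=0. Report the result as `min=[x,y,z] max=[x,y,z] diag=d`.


A = translate([13.9, -1.9, 3.4]) sphere(r=15.6) → bbox [-1.7,-17.5,-12.2] .. [29.5,13.7,19]
B = cylinder(h=3, r=6.6) → bbox [-6.6,-6.6,0] .. [6.6,6.6,3]
lo = A.lo+B.lo = [-1.7-6.6, -17.5-6.6, -12.2+0] = [-8.300,-24.100,-12.200]
hi = A.hi+B.hi = [29.5+6.6, 13.7+6.6, 19+3] = [36.100,20.300,22.000]
diag = √(44.4²+44.4²+34.2²) = √5112.36 = 71.501

min=[-8.300,-24.100,-12.200] max=[36.100,20.300,22.000] diag=71.501


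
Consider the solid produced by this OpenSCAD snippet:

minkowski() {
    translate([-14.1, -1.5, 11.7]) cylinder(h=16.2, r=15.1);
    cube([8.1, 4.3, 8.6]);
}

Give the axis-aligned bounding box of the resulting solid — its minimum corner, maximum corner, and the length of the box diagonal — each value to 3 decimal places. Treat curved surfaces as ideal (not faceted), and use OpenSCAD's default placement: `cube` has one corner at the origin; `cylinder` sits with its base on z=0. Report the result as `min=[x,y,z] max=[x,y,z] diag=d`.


min=[-29.200,-16.600,11.700] max=[9.100,17.900,36.500] diag=57.203

A = translate([-14.1, -1.5, 11.7]) cylinder(h=16.2, r=15.1) → bbox [-29.2,-16.6,11.7] .. [1,13.6,27.9]
B = cube([8.1, 4.3, 8.6]) → bbox [0,0,0] .. [8.1,4.3,8.6]
lo = A.lo+B.lo = [-29.2+0, -16.6+0, 11.7+0] = [-29.200,-16.600,11.700]
hi = A.hi+B.hi = [1+8.1, 13.6+4.3, 27.9+8.6] = [9.100,17.900,36.500]
diag = √(38.3²+34.5²+24.8²) = √3272.18 = 57.203


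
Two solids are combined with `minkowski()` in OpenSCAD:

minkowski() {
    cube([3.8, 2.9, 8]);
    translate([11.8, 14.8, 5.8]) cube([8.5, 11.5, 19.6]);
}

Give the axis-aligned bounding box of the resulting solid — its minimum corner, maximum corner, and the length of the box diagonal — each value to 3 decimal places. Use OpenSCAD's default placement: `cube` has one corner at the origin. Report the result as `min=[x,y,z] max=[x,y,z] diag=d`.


min=[11.800,14.800,5.800] max=[24.100,29.200,33.400] diag=33.473

A = translate([11.8, 14.8, 5.8]) cube([8.5, 11.5, 19.6]) → bbox [11.8,14.8,5.8] .. [20.3,26.3,25.4]
B = cube([3.8, 2.9, 8]) → bbox [0,0,0] .. [3.8,2.9,8]
lo = A.lo+B.lo = [11.8+0, 14.8+0, 5.8+0] = [11.800,14.800,5.800]
hi = A.hi+B.hi = [20.3+3.8, 26.3+2.9, 25.4+8] = [24.100,29.200,33.400]
diag = √(12.3²+14.4²+27.6²) = √1120.41 = 33.473


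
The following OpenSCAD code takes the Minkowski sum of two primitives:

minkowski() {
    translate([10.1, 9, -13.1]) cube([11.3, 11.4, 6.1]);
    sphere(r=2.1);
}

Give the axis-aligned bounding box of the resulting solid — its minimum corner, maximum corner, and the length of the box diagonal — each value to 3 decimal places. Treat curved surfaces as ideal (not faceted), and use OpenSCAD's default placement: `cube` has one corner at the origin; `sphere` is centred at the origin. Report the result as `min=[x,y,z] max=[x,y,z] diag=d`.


A = translate([10.1, 9, -13.1]) cube([11.3, 11.4, 6.1]) → bbox [10.1,9,-13.1] .. [21.4,20.4,-7]
B = sphere(r=2.1) → bbox [-2.1,-2.1,-2.1] .. [2.1,2.1,2.1]
lo = A.lo+B.lo = [10.1-2.1, 9-2.1, -13.1-2.1] = [8.000,6.900,-15.200]
hi = A.hi+B.hi = [21.4+2.1, 20.4+2.1, -7+2.1] = [23.500,22.500,-4.900]
diag = √(15.5²+15.6²+10.3²) = √589.7 = 24.284

min=[8.000,6.900,-15.200] max=[23.500,22.500,-4.900] diag=24.284


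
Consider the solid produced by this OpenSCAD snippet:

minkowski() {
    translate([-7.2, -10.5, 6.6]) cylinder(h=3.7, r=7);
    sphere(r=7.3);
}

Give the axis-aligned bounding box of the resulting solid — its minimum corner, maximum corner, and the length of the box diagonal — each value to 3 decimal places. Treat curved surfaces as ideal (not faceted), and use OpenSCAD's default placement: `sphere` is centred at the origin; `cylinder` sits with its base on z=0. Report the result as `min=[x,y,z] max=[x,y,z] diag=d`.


A = translate([-7.2, -10.5, 6.6]) cylinder(h=3.7, r=7) → bbox [-14.2,-17.5,6.6] .. [-0.2,-3.5,10.3]
B = sphere(r=7.3) → bbox [-7.3,-7.3,-7.3] .. [7.3,7.3,7.3]
lo = A.lo+B.lo = [-14.2-7.3, -17.5-7.3, 6.6-7.3] = [-21.500,-24.800,-0.700]
hi = A.hi+B.hi = [-0.2+7.3, -3.5+7.3, 10.3+7.3] = [7.100,3.800,17.600]
diag = √(28.6²+28.6²+18.3²) = √1970.81 = 44.394

min=[-21.500,-24.800,-0.700] max=[7.100,3.800,17.600] diag=44.394


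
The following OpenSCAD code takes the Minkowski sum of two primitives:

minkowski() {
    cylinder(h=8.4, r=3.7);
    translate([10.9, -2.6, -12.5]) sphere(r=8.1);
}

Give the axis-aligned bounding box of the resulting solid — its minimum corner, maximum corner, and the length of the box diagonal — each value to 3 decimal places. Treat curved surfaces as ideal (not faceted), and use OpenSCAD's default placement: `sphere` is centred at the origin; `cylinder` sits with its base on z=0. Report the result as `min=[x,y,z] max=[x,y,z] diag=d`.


A = translate([10.9, -2.6, -12.5]) sphere(r=8.1) → bbox [2.8,-10.7,-20.6] .. [19,5.5,-4.4]
B = cylinder(h=8.4, r=3.7) → bbox [-3.7,-3.7,0] .. [3.7,3.7,8.4]
lo = A.lo+B.lo = [2.8-3.7, -10.7-3.7, -20.6+0] = [-0.900,-14.400,-20.600]
hi = A.hi+B.hi = [19+3.7, 5.5+3.7, -4.4+8.4] = [22.700,9.200,4.000]
diag = √(23.6²+23.6²+24.6²) = √1719.08 = 41.462

min=[-0.900,-14.400,-20.600] max=[22.700,9.200,4.000] diag=41.462


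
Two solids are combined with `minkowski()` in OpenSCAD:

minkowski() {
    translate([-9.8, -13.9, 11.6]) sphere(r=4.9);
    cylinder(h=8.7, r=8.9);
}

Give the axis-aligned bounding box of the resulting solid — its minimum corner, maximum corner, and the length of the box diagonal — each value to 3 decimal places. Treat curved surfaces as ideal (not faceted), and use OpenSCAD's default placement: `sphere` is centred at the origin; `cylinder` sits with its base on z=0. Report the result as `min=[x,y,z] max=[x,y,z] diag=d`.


A = translate([-9.8, -13.9, 11.6]) sphere(r=4.9) → bbox [-14.7,-18.8,6.7] .. [-4.9,-9,16.5]
B = cylinder(h=8.7, r=8.9) → bbox [-8.9,-8.9,0] .. [8.9,8.9,8.7]
lo = A.lo+B.lo = [-14.7-8.9, -18.8-8.9, 6.7+0] = [-23.600,-27.700,6.700]
hi = A.hi+B.hi = [-4.9+8.9, -9+8.9, 16.5+8.7] = [4.000,-0.100,25.200]
diag = √(27.6²+27.6²+18.5²) = √1865.77 = 43.195

min=[-23.600,-27.700,6.700] max=[4.000,-0.100,25.200] diag=43.195


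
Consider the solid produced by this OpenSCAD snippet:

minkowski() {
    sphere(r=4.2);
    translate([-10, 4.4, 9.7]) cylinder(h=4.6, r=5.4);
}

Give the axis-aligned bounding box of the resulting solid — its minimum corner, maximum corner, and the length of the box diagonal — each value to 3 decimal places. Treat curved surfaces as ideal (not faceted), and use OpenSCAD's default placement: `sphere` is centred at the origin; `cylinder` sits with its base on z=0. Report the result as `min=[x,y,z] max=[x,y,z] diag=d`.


A = translate([-10, 4.4, 9.7]) cylinder(h=4.6, r=5.4) → bbox [-15.4,-1,9.7] .. [-4.6,9.8,14.3]
B = sphere(r=4.2) → bbox [-4.2,-4.2,-4.2] .. [4.2,4.2,4.2]
lo = A.lo+B.lo = [-15.4-4.2, -1-4.2, 9.7-4.2] = [-19.600,-5.200,5.500]
hi = A.hi+B.hi = [-4.6+4.2, 9.8+4.2, 14.3+4.2] = [-0.400,14.000,18.500]
diag = √(19.2²+19.2²+13²) = √906.28 = 30.104

min=[-19.600,-5.200,5.500] max=[-0.400,14.000,18.500] diag=30.104


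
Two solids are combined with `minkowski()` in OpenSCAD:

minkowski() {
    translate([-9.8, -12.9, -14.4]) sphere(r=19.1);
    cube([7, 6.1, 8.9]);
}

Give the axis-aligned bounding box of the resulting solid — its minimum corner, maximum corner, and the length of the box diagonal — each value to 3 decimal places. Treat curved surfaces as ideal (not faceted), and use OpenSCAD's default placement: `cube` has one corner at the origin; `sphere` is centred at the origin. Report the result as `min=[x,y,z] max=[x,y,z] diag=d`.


A = translate([-9.8, -12.9, -14.4]) sphere(r=19.1) → bbox [-28.9,-32,-33.5] .. [9.3,6.2,4.7]
B = cube([7, 6.1, 8.9]) → bbox [0,0,0] .. [7,6.1,8.9]
lo = A.lo+B.lo = [-28.9+0, -32+0, -33.5+0] = [-28.900,-32.000,-33.500]
hi = A.hi+B.hi = [9.3+7, 6.2+6.1, 4.7+8.9] = [16.300,12.300,13.600]
diag = √(45.2²+44.3²+47.1²) = √6223.94 = 78.892

min=[-28.900,-32.000,-33.500] max=[16.300,12.300,13.600] diag=78.892


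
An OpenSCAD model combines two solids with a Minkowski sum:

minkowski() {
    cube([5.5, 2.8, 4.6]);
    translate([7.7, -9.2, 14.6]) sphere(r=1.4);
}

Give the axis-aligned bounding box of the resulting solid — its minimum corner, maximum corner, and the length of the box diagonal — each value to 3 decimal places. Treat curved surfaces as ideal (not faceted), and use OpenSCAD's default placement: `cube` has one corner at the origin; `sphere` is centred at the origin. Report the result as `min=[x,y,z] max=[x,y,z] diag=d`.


min=[6.300,-10.600,13.200] max=[14.600,-5.000,20.600] diag=12.450

A = translate([7.7, -9.2, 14.6]) sphere(r=1.4) → bbox [6.3,-10.6,13.2] .. [9.1,-7.8,16]
B = cube([5.5, 2.8, 4.6]) → bbox [0,0,0] .. [5.5,2.8,4.6]
lo = A.lo+B.lo = [6.3+0, -10.6+0, 13.2+0] = [6.300,-10.600,13.200]
hi = A.hi+B.hi = [9.1+5.5, -7.8+2.8, 16+4.6] = [14.600,-5.000,20.600]
diag = √(8.3²+5.6²+7.4²) = √155.01 = 12.450


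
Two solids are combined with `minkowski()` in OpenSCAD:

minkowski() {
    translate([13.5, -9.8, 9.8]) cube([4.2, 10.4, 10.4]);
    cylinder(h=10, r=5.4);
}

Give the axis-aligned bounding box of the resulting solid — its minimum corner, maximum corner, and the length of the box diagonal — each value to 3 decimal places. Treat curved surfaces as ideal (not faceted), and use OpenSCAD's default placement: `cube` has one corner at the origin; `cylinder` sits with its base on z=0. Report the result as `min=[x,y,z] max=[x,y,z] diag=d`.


A = translate([13.5, -9.8, 9.8]) cube([4.2, 10.4, 10.4]) → bbox [13.5,-9.8,9.8] .. [17.7,0.6,20.2]
B = cylinder(h=10, r=5.4) → bbox [-5.4,-5.4,0] .. [5.4,5.4,10]
lo = A.lo+B.lo = [13.5-5.4, -9.8-5.4, 9.8+0] = [8.100,-15.200,9.800]
hi = A.hi+B.hi = [17.7+5.4, 0.6+5.4, 20.2+10] = [23.100,6.000,30.200]
diag = √(15²+21.2²+20.4²) = √1090.6 = 33.024

min=[8.100,-15.200,9.800] max=[23.100,6.000,30.200] diag=33.024


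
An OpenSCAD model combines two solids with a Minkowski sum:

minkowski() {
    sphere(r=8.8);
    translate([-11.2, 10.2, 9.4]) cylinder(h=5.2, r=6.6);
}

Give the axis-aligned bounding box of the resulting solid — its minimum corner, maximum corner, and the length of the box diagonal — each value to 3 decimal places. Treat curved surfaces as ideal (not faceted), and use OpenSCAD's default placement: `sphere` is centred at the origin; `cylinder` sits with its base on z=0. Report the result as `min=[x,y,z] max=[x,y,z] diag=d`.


min=[-26.600,-5.200,0.600] max=[4.200,25.600,23.400] diag=49.164

A = translate([-11.2, 10.2, 9.4]) cylinder(h=5.2, r=6.6) → bbox [-17.8,3.6,9.4] .. [-4.6,16.8,14.6]
B = sphere(r=8.8) → bbox [-8.8,-8.8,-8.8] .. [8.8,8.8,8.8]
lo = A.lo+B.lo = [-17.8-8.8, 3.6-8.8, 9.4-8.8] = [-26.600,-5.200,0.600]
hi = A.hi+B.hi = [-4.6+8.8, 16.8+8.8, 14.6+8.8] = [4.200,25.600,23.400]
diag = √(30.8²+30.8²+22.8²) = √2417.12 = 49.164


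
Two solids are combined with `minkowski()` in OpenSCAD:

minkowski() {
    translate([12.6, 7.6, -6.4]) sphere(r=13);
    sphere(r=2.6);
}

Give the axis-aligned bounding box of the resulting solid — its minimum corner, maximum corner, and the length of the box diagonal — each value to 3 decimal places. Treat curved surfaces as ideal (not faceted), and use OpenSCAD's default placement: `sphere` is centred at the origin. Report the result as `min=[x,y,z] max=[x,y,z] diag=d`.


min=[-3.000,-8.000,-22.000] max=[28.200,23.200,9.200] diag=54.040

A = translate([12.6, 7.6, -6.4]) sphere(r=13) → bbox [-0.4,-5.4,-19.4] .. [25.6,20.6,6.6]
B = sphere(r=2.6) → bbox [-2.6,-2.6,-2.6] .. [2.6,2.6,2.6]
lo = A.lo+B.lo = [-0.4-2.6, -5.4-2.6, -19.4-2.6] = [-3.000,-8.000,-22.000]
hi = A.hi+B.hi = [25.6+2.6, 20.6+2.6, 6.6+2.6] = [28.200,23.200,9.200]
diag = √(31.2²+31.2²+31.2²) = √2920.32 = 54.040


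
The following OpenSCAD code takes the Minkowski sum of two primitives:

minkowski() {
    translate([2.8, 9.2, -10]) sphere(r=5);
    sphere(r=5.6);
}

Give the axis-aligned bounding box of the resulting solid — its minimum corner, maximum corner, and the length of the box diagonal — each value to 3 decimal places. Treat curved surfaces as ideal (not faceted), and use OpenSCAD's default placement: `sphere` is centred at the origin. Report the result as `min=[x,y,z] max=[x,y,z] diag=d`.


min=[-7.800,-1.400,-20.600] max=[13.400,19.800,0.600] diag=36.719

A = translate([2.8, 9.2, -10]) sphere(r=5) → bbox [-2.2,4.2,-15] .. [7.8,14.2,-5]
B = sphere(r=5.6) → bbox [-5.6,-5.6,-5.6] .. [5.6,5.6,5.6]
lo = A.lo+B.lo = [-2.2-5.6, 4.2-5.6, -15-5.6] = [-7.800,-1.400,-20.600]
hi = A.hi+B.hi = [7.8+5.6, 14.2+5.6, -5+5.6] = [13.400,19.800,0.600]
diag = √(21.2²+21.2²+21.2²) = √1348.32 = 36.719


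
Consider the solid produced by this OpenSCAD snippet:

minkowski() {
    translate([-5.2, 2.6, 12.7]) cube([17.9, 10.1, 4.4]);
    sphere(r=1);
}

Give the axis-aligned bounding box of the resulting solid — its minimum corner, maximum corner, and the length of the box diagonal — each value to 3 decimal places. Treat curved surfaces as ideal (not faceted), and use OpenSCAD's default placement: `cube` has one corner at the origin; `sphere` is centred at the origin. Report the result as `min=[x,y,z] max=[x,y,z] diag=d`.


A = translate([-5.2, 2.6, 12.7]) cube([17.9, 10.1, 4.4]) → bbox [-5.2,2.6,12.7] .. [12.7,12.7,17.1]
B = sphere(r=1) → bbox [-1,-1,-1] .. [1,1,1]
lo = A.lo+B.lo = [-5.2-1, 2.6-1, 12.7-1] = [-6.200,1.600,11.700]
hi = A.hi+B.hi = [12.7+1, 12.7+1, 17.1+1] = [13.700,13.700,18.100]
diag = √(19.9²+12.1²+6.4²) = √583.38 = 24.153

min=[-6.200,1.600,11.700] max=[13.700,13.700,18.100] diag=24.153


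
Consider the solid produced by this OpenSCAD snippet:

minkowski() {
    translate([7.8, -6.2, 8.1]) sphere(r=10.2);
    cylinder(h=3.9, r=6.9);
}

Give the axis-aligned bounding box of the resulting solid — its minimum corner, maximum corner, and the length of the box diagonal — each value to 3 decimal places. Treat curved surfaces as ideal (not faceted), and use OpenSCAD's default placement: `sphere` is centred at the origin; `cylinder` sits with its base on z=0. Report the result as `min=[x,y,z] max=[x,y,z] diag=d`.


A = translate([7.8, -6.2, 8.1]) sphere(r=10.2) → bbox [-2.4,-16.4,-2.1] .. [18,4,18.3]
B = cylinder(h=3.9, r=6.9) → bbox [-6.9,-6.9,0] .. [6.9,6.9,3.9]
lo = A.lo+B.lo = [-2.4-6.9, -16.4-6.9, -2.1+0] = [-9.300,-23.300,-2.100]
hi = A.hi+B.hi = [18+6.9, 4+6.9, 18.3+3.9] = [24.900,10.900,22.200]
diag = √(34.2²+34.2²+24.3²) = √2929.77 = 54.127

min=[-9.300,-23.300,-2.100] max=[24.900,10.900,22.200] diag=54.127


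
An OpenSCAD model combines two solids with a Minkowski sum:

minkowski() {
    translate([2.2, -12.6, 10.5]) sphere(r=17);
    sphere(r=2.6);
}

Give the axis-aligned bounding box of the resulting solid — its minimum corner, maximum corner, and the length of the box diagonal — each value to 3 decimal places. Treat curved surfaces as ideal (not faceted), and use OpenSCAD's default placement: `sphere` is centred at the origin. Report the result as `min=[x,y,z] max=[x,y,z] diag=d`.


A = translate([2.2, -12.6, 10.5]) sphere(r=17) → bbox [-14.8,-29.6,-6.5] .. [19.2,4.4,27.5]
B = sphere(r=2.6) → bbox [-2.6,-2.6,-2.6] .. [2.6,2.6,2.6]
lo = A.lo+B.lo = [-14.8-2.6, -29.6-2.6, -6.5-2.6] = [-17.400,-32.200,-9.100]
hi = A.hi+B.hi = [19.2+2.6, 4.4+2.6, 27.5+2.6] = [21.800,7.000,30.100]
diag = √(39.2²+39.2²+39.2²) = √4609.92 = 67.896

min=[-17.400,-32.200,-9.100] max=[21.800,7.000,30.100] diag=67.896


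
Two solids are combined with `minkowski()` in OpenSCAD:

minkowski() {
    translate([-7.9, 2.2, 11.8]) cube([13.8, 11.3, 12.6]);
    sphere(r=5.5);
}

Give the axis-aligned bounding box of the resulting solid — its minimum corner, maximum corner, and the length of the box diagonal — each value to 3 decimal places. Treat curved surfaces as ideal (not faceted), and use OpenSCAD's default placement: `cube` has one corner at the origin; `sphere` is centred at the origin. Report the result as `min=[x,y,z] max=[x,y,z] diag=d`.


min=[-13.400,-3.300,6.300] max=[11.400,19.000,29.900] diag=40.857

A = translate([-7.9, 2.2, 11.8]) cube([13.8, 11.3, 12.6]) → bbox [-7.9,2.2,11.8] .. [5.9,13.5,24.4]
B = sphere(r=5.5) → bbox [-5.5,-5.5,-5.5] .. [5.5,5.5,5.5]
lo = A.lo+B.lo = [-7.9-5.5, 2.2-5.5, 11.8-5.5] = [-13.400,-3.300,6.300]
hi = A.hi+B.hi = [5.9+5.5, 13.5+5.5, 24.4+5.5] = [11.400,19.000,29.900]
diag = √(24.8²+22.3²+23.6²) = √1669.29 = 40.857


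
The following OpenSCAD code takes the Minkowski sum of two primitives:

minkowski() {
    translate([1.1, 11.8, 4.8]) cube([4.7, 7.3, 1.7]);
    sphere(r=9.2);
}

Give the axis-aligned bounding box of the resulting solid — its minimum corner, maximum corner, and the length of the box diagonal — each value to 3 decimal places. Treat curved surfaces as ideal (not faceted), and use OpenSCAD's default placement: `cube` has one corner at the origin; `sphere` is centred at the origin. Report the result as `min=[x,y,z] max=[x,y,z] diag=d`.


A = translate([1.1, 11.8, 4.8]) cube([4.7, 7.3, 1.7]) → bbox [1.1,11.8,4.8] .. [5.8,19.1,6.5]
B = sphere(r=9.2) → bbox [-9.2,-9.2,-9.2] .. [9.2,9.2,9.2]
lo = A.lo+B.lo = [1.1-9.2, 11.8-9.2, 4.8-9.2] = [-8.100,2.600,-4.400]
hi = A.hi+B.hi = [5.8+9.2, 19.1+9.2, 6.5+9.2] = [15.000,28.300,15.700]
diag = √(23.1²+25.7²+20.1²) = √1598.11 = 39.976

min=[-8.100,2.600,-4.400] max=[15.000,28.300,15.700] diag=39.976


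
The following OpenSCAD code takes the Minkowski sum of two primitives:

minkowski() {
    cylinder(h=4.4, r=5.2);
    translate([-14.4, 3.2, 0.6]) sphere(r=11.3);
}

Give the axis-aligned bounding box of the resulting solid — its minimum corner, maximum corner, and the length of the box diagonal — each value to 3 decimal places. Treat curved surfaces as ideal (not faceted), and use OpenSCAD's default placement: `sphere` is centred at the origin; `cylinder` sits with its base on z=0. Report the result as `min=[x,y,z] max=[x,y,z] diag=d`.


A = translate([-14.4, 3.2, 0.6]) sphere(r=11.3) → bbox [-25.7,-8.1,-10.7] .. [-3.1,14.5,11.9]
B = cylinder(h=4.4, r=5.2) → bbox [-5.2,-5.2,0] .. [5.2,5.2,4.4]
lo = A.lo+B.lo = [-25.7-5.2, -8.1-5.2, -10.7+0] = [-30.900,-13.300,-10.700]
hi = A.hi+B.hi = [-3.1+5.2, 14.5+5.2, 11.9+4.4] = [2.100,19.700,16.300]
diag = √(33²+33²+27²) = √2907 = 53.917

min=[-30.900,-13.300,-10.700] max=[2.100,19.700,16.300] diag=53.917


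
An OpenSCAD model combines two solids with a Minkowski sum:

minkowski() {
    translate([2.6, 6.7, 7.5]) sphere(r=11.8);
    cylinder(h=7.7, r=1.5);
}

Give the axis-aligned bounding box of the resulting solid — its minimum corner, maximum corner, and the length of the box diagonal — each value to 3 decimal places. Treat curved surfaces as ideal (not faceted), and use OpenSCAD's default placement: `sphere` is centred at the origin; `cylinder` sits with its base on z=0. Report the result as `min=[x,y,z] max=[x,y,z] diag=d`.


A = translate([2.6, 6.7, 7.5]) sphere(r=11.8) → bbox [-9.2,-5.1,-4.3] .. [14.4,18.5,19.3]
B = cylinder(h=7.7, r=1.5) → bbox [-1.5,-1.5,0] .. [1.5,1.5,7.7]
lo = A.lo+B.lo = [-9.2-1.5, -5.1-1.5, -4.3+0] = [-10.700,-6.600,-4.300]
hi = A.hi+B.hi = [14.4+1.5, 18.5+1.5, 19.3+7.7] = [15.900,20.000,27.000]
diag = √(26.6²+26.6²+31.3²) = √2394.81 = 48.937

min=[-10.700,-6.600,-4.300] max=[15.900,20.000,27.000] diag=48.937


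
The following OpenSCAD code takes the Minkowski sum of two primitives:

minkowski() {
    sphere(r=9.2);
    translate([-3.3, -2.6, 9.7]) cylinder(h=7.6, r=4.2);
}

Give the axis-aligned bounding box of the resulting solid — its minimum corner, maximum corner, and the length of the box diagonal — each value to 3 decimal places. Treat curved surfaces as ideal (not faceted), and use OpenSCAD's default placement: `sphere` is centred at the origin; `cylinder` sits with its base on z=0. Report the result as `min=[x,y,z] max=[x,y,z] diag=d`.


A = translate([-3.3, -2.6, 9.7]) cylinder(h=7.6, r=4.2) → bbox [-7.5,-6.8,9.7] .. [0.9,1.6,17.3]
B = sphere(r=9.2) → bbox [-9.2,-9.2,-9.2] .. [9.2,9.2,9.2]
lo = A.lo+B.lo = [-7.5-9.2, -6.8-9.2, 9.7-9.2] = [-16.700,-16.000,0.500]
hi = A.hi+B.hi = [0.9+9.2, 1.6+9.2, 17.3+9.2] = [10.100,10.800,26.500]
diag = √(26.8²+26.8²+26²) = √2112.48 = 45.962

min=[-16.700,-16.000,0.500] max=[10.100,10.800,26.500] diag=45.962


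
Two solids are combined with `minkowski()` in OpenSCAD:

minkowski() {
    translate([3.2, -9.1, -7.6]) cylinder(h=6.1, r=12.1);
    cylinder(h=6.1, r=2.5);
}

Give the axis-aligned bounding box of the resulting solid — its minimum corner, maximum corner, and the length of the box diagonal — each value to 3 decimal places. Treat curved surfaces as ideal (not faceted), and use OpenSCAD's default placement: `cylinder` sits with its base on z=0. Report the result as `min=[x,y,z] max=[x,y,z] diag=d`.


min=[-11.400,-23.700,-7.600] max=[17.800,5.500,4.600] diag=43.059

A = translate([3.2, -9.1, -7.6]) cylinder(h=6.1, r=12.1) → bbox [-8.9,-21.2,-7.6] .. [15.3,3,-1.5]
B = cylinder(h=6.1, r=2.5) → bbox [-2.5,-2.5,0] .. [2.5,2.5,6.1]
lo = A.lo+B.lo = [-8.9-2.5, -21.2-2.5, -7.6+0] = [-11.400,-23.700,-7.600]
hi = A.hi+B.hi = [15.3+2.5, 3+2.5, -1.5+6.1] = [17.800,5.500,4.600]
diag = √(29.2²+29.2²+12.2²) = √1854.12 = 43.059


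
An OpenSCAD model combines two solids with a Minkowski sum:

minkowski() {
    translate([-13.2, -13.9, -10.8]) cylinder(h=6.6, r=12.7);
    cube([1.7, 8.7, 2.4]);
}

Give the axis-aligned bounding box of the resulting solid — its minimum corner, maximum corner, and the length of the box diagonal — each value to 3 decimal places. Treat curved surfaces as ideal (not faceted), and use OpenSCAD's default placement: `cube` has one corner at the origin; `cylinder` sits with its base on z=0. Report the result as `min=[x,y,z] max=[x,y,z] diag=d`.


min=[-25.900,-26.600,-10.800] max=[1.200,7.500,-1.800] diag=44.477

A = translate([-13.2, -13.9, -10.8]) cylinder(h=6.6, r=12.7) → bbox [-25.9,-26.6,-10.8] .. [-0.5,-1.2,-4.2]
B = cube([1.7, 8.7, 2.4]) → bbox [0,0,0] .. [1.7,8.7,2.4]
lo = A.lo+B.lo = [-25.9+0, -26.6+0, -10.8+0] = [-25.900,-26.600,-10.800]
hi = A.hi+B.hi = [-0.5+1.7, -1.2+8.7, -4.2+2.4] = [1.200,7.500,-1.800]
diag = √(27.1²+34.1²+9²) = √1978.22 = 44.477


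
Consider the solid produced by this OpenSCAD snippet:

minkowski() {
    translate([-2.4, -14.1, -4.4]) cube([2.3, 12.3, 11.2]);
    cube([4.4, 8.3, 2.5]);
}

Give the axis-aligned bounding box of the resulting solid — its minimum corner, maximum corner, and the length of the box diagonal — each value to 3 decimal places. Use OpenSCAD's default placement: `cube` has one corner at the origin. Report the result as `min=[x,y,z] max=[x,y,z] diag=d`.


A = translate([-2.4, -14.1, -4.4]) cube([2.3, 12.3, 11.2]) → bbox [-2.4,-14.1,-4.4] .. [-0.1,-1.8,6.8]
B = cube([4.4, 8.3, 2.5]) → bbox [0,0,0] .. [4.4,8.3,2.5]
lo = A.lo+B.lo = [-2.4+0, -14.1+0, -4.4+0] = [-2.400,-14.100,-4.400]
hi = A.hi+B.hi = [-0.1+4.4, -1.8+8.3, 6.8+2.5] = [4.300,6.500,9.300]
diag = √(6.7²+20.6²+13.7²) = √656.94 = 25.631

min=[-2.400,-14.100,-4.400] max=[4.300,6.500,9.300] diag=25.631


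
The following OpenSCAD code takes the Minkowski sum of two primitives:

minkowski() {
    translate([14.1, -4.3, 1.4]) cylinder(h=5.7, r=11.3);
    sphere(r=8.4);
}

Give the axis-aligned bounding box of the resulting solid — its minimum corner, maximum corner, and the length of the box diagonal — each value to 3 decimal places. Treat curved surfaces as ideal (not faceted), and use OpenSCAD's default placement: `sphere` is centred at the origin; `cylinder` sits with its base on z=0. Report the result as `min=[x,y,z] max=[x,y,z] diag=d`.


min=[-5.600,-24.000,-7.000] max=[33.800,15.400,15.500] diag=60.091

A = translate([14.1, -4.3, 1.4]) cylinder(h=5.7, r=11.3) → bbox [2.8,-15.6,1.4] .. [25.4,7,7.1]
B = sphere(r=8.4) → bbox [-8.4,-8.4,-8.4] .. [8.4,8.4,8.4]
lo = A.lo+B.lo = [2.8-8.4, -15.6-8.4, 1.4-8.4] = [-5.600,-24.000,-7.000]
hi = A.hi+B.hi = [25.4+8.4, 7+8.4, 7.1+8.4] = [33.800,15.400,15.500]
diag = √(39.4²+39.4²+22.5²) = √3610.97 = 60.091


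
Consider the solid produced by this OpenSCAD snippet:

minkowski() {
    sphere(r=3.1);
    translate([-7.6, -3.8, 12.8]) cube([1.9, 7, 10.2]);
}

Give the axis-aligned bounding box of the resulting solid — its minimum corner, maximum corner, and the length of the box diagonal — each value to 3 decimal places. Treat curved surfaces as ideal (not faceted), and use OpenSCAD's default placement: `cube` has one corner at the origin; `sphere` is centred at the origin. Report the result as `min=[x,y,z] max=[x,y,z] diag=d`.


min=[-10.700,-6.900,9.700] max=[-2.600,6.300,26.100] diag=22.557

A = translate([-7.6, -3.8, 12.8]) cube([1.9, 7, 10.2]) → bbox [-7.6,-3.8,12.8] .. [-5.7,3.2,23]
B = sphere(r=3.1) → bbox [-3.1,-3.1,-3.1] .. [3.1,3.1,3.1]
lo = A.lo+B.lo = [-7.6-3.1, -3.8-3.1, 12.8-3.1] = [-10.700,-6.900,9.700]
hi = A.hi+B.hi = [-5.7+3.1, 3.2+3.1, 23+3.1] = [-2.600,6.300,26.100]
diag = √(8.1²+13.2²+16.4²) = √508.81 = 22.557


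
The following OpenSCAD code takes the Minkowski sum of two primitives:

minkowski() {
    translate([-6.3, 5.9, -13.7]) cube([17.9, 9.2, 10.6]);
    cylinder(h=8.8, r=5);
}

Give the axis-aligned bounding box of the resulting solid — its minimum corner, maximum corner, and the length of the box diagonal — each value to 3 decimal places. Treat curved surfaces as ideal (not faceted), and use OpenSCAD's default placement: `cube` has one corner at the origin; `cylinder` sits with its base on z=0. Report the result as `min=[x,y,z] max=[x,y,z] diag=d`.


min=[-11.300,0.900,-13.700] max=[16.600,20.100,5.700] diag=39.031

A = translate([-6.3, 5.9, -13.7]) cube([17.9, 9.2, 10.6]) → bbox [-6.3,5.9,-13.7] .. [11.6,15.1,-3.1]
B = cylinder(h=8.8, r=5) → bbox [-5,-5,0] .. [5,5,8.8]
lo = A.lo+B.lo = [-6.3-5, 5.9-5, -13.7+0] = [-11.300,0.900,-13.700]
hi = A.hi+B.hi = [11.6+5, 15.1+5, -3.1+8.8] = [16.600,20.100,5.700]
diag = √(27.9²+19.2²+19.4²) = √1523.41 = 39.031
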